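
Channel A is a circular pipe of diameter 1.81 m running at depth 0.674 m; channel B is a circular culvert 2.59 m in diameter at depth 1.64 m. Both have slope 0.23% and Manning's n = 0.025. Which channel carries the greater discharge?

Channel A: For a circular section of diameter D = 1.81 m at depth y = 0.674 m, the central angle is θ = 2 arccos(1 − 2y/D) = 2.625 rad. Then A = (D²/8)(θ − sin θ) = 0.873 m² and P = Dθ/2 = 2.376 m. Hydraulic radius R = A/P = 0.873/2.376 = 0.3674 m. Q_A = (1/0.025)·0.873·0.3674^(2/3)·√0.0023 = 0.8591 m³/s.
Channel B: For a circular section of diameter D = 2.59 m at depth y = 1.64 m, the central angle is θ = 2 arccos(1 − 2y/D) = 3.681 rad. Then A = (D²/8)(θ − sin θ) = 3.517 m² and P = Dθ/2 = 4.767 m. Hydraulic radius R = A/P = 3.517/4.767 = 0.7378 m. Q_B = (1/0.025)·3.517·0.7378^(2/3)·√0.0023 = 5.509 m³/s.
Q_A = 0.8591 m³/s vs Q_B = 5.509 m³/s, so channel B carries more.

channel B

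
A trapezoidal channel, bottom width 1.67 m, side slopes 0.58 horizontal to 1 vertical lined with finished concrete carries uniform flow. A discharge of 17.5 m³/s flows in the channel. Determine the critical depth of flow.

At critical depth, Q² T / (g A³) = 1, i.e. A³/T = Q²/g = 17.5²/9.81 = 31.22.
Trying y = 2.25 m: A³/T = 70.08 — too large.
Trying y = 1.53 m: A³/T = 17.39 — too small.
Trying y = 1.8 m: A³/T = 31.02 — close enough.

y_c = 1.8 m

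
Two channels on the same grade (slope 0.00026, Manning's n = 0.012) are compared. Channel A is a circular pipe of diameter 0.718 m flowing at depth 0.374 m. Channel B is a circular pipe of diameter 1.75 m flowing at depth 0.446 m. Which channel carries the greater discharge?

channel B

Channel A: For a circular section of diameter D = 0.718 m at depth y = 0.374 m, the central angle is θ = 2 arccos(1 − 2y/D) = 3.225 rad. Then A = (D²/8)(θ − sin θ) = 0.2132 m² and P = Dθ/2 = 1.158 m. Hydraulic radius R = A/P = 0.2132/1.158 = 0.1841 m. Q_A = (1/0.012)·0.2132·0.1841^(2/3)·√0.00026 = 0.09273 m³/s.
Channel B: For a circular section of diameter D = 1.75 m at depth y = 0.446 m, the central angle is θ = 2 arccos(1 − 2y/D) = 2.117 rad. Then A = (D²/8)(θ − sin θ) = 0.4832 m² and P = Dθ/2 = 1.852 m. Hydraulic radius R = A/P = 0.4832/1.852 = 0.2609 m. Q_B = (1/0.012)·0.4832·0.2609^(2/3)·√0.00026 = 0.2651 m³/s.
Q_A = 0.09273 m³/s vs Q_B = 0.2651 m³/s, so channel B carries more.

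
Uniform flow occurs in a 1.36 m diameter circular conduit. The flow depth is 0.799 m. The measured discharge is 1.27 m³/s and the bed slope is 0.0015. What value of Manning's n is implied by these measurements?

For a circular section of diameter D = 1.36 m at depth y = 0.799 m, the central angle is θ = 2 arccos(1 − 2y/D) = 3.493 rad. Then A = (D²/8)(θ − sin θ) = 0.8873 m² and P = Dθ/2 = 2.376 m.
Hydraulic radius R = A/P = 0.8873/2.376 = 0.3735 m.
Rearranging Manning's equation: n = (1/Q) A R^(2/3) S^(1/2) = (1/1.27) × 0.8873 × 0.3735^(2/3) × √0.0015 = 0.014.

n = 0.014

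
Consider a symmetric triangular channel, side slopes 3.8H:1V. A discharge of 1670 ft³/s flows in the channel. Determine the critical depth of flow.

At critical depth, Q² T / (g A³) = 1, i.e. A³/T = Q²/g = 1670²/32.2 = 86610.
Try y = 7.62 ft: A³/T = 185500 — high.
Try y = 6.54 ft: A³/T = 86380 — close enough.

y_c = 6.54 ft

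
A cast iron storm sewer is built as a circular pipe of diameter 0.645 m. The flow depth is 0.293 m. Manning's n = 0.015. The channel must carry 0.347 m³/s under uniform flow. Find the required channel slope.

S = 0.0161

For a circular section of diameter D = 0.645 m at depth y = 0.293 m, the central angle is θ = 2 arccos(1 − 2y/D) = 2.958 rad. Then A = (D²/8)(θ − sin θ) = 0.1444 m² and P = Dθ/2 = 0.9541 m.
Hydraulic radius R = A/P = 0.1444/0.9541 = 0.1513 m.
From Manning's equation, S = [nQ / (1 A R^(2/3))]² = [0.015 × 0.347 / (1 × 0.1444 × 0.1513^(2/3))]² = 0.0161.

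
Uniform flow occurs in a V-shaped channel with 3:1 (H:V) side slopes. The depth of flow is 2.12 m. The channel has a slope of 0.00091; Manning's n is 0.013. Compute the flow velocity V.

For a triangular section with side slope z = 3: A = zy² = 3×2.12² = 13.48 m²; P = 2y√(1+z²) = 2×2.12×3.162 = 13.41 m.
Hydraulic radius R = A/P = 13.48/13.41 = 1.006 m.
From Manning's equation, V = (1/n) R^(2/3) S^(1/2) = (1/0.013) × 1.006^(2/3) × 0.00091^(1/2) = 2.33 m/s.

V = 2.33 m/s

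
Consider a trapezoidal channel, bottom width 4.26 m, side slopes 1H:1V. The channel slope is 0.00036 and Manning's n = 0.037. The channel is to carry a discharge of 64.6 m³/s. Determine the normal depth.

y_n = 6.02 m

Manning's equation rearranged: A R^(2/3) = nQ / (1·√S) = 0.037 × 64.6 / (√0.00036) = 126.
Trying y = 7.16 m: A R^(2/3) = 182.6 — over.
Trying y = 5.27 m: A R^(2/3) = 95.46 — short.
Trying y = 6.02 m: A R^(2/3) = 126.1 — matches.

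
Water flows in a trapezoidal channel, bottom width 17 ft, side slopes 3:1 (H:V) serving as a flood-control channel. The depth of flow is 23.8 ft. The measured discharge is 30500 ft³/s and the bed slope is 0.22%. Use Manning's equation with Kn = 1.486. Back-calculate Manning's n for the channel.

n = 0.026

With bottom width b = 17 ft and side slope z = 3: A = (b + zy)y = (17 + 3×23.8)×23.8 = 2104 ft²; P = b + 2y√(1+z²) = 17 + 2×23.8×3.162 = 167.5 ft.
Hydraulic radius R = A/P = 2104/167.5 = 12.56 ft.
Rearranging Manning's equation: n = (1.486/Q) A R^(2/3) S^(1/2) = (1.486/30500) × 2104 × 12.56^(2/3) × √0.0022 = 0.026.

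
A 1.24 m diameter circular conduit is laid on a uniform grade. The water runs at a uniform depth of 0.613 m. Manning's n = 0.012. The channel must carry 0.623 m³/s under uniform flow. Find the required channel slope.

S = 0.000759

For a circular section of diameter D = 1.24 m at depth y = 0.613 m, the central angle is θ = 2 arccos(1 − 2y/D) = 3.119 rad. Then A = (D²/8)(θ − sin θ) = 0.5951 m² and P = Dθ/2 = 1.934 m.
Hydraulic radius R = A/P = 0.5951/1.934 = 0.3078 m.
From Manning's equation, S = [nQ / (1 A R^(2/3))]² = [0.012 × 0.623 / (1 × 0.5951 × 0.3078^(2/3))]² = 0.000759.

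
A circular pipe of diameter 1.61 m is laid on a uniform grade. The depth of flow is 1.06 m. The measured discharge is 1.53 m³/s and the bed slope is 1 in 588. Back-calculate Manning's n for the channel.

n = 0.023

For a circular section of diameter D = 1.61 m at depth y = 1.06 m, the central angle is θ = 2 arccos(1 − 2y/D) = 3.786 rad. Then A = (D²/8)(θ − sin θ) = 1.421 m² and P = Dθ/2 = 3.048 m.
Hydraulic radius R = A/P = 1.421/3.048 = 0.4664 m.
Rearranging Manning's equation: n = (1/Q) A R^(2/3) S^(1/2) = (1/1.53) × 1.421 × 0.4664^(2/3) × √0.001701 = 0.023.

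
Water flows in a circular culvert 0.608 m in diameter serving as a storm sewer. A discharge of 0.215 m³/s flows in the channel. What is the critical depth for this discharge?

At critical depth, Q² T / (g A³) = 1, i.e. A³/T = Q²/g = 0.215²/9.81 = 0.004712.
At y = 0.336 m: A³/T = 0.007374 — over.
At y = 0.221 m: A³/T = 0.001481 — short.
At y = 0.299 m: A³/T = 0.004723 — ≈ 0.004712.

y_c = 0.299 m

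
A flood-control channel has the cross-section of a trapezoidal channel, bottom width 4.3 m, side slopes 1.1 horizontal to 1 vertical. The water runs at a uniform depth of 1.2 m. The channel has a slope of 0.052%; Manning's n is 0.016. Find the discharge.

Q = 8.67 m³/s

With bottom width b = 4.3 m and side slope z = 1.1: A = (b + zy)y = (4.3 + 1.1×1.2)×1.2 = 6.744 m²; P = b + 2y√(1+z²) = 4.3 + 2×1.2×1.487 = 7.868 m.
Hydraulic radius R = A/P = 6.744/7.868 = 0.8572 m.
Manning's equation: Q = (1/n) A R^(2/3) S^(1/2) = (1/0.016) × 6.744 × 0.8572^(2/3) × 0.00052^(1/2) = 8.67 m³/s.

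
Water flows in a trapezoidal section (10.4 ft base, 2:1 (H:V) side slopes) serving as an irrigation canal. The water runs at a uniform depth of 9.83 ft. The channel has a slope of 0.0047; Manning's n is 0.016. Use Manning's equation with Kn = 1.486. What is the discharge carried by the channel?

With bottom width b = 10.4 ft and side slope z = 2: A = (b + zy)y = (10.4 + 2×9.83)×9.83 = 295.5 ft²; P = b + 2y√(1+z²) = 10.4 + 2×9.83×2.236 = 54.36 ft.
Hydraulic radius R = A/P = 295.5/54.36 = 5.436 ft.
Manning's equation: Q = (1.486/n) A R^(2/3) S^(1/2) = (1.486/0.016) × 295.5 × 5.436^(2/3) × 0.0047^(1/2) = 5820 ft³/s.

Q = 5820 ft³/s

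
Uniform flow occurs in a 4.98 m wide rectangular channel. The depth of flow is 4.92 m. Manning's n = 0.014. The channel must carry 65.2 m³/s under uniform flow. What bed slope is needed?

S = 0.00071

Flow area A = b·y = 4.98 × 4.92 = 24.5 m². Wetted perimeter P = b + 2y = 4.98 + 2×4.92 = 14.82 m.
Hydraulic radius R = A/P = 24.5/14.82 = 1.653 m.
From Manning's equation, S = [nQ / (1 A R^(2/3))]² = [0.014 × 65.2 / (1 × 24.5 × 1.653^(2/3))]² = 0.00071.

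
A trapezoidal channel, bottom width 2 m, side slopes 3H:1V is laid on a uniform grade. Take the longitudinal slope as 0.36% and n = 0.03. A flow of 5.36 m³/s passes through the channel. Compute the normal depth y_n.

Manning's equation rearranged: A R^(2/3) = nQ / (1·√S) = 0.03 × 5.36 / (√0.0036) = 2.68.
Try y = 0.736 m: A R^(2/3) = 1.86 — too small.
Try y = 1.1 m: A R^(2/3) = 4.379 — too large.
Try y = 0.876 m: A R^(2/3) = 2.681 — matches.

y_n = 0.876 m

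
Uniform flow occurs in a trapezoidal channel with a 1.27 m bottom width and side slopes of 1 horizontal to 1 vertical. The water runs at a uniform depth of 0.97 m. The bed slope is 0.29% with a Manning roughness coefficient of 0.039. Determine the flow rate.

Q = 1.99 m³/s

With bottom width b = 1.27 m and side slope z = 1: A = (b + zy)y = (1.27 + 1×0.97)×0.97 = 2.173 m²; P = b + 2y√(1+z²) = 1.27 + 2×0.97×1.414 = 4.014 m.
Hydraulic radius R = A/P = 2.173/4.014 = 0.5414 m.
Manning's equation: Q = (1/n) A R^(2/3) S^(1/2) = (1/0.039) × 2.173 × 0.5414^(2/3) × 0.0029^(1/2) = 1.99 m³/s.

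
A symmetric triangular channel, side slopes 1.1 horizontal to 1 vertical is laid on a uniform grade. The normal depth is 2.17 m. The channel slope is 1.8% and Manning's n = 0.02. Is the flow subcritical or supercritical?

For a triangular section with side slope z = 1.1: A = zy² = 1.1×2.17² = 5.18 m²; P = 2y√(1+z²) = 2×2.17×1.487 = 6.452 m.
Hydraulic radius R = A/P = 5.18/6.452 = 0.8028 m.
V = (1/n) R^(2/3) √S = (1/0.02) × 0.8028^(2/3) × √0.018 = 5.795 m/s. Hydraulic depth D_h = A/T = 5.18/4.774 = 1.085 m.
Froude number Fr = V/√(g·D_h) = 5.795/√(9.81×1.085) = 1.78, which is greater than 1, so the flow is supercritical.

supercritical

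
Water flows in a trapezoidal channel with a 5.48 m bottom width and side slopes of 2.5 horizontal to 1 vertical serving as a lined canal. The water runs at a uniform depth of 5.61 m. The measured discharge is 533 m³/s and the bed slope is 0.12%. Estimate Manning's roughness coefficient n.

n = 0.015

With bottom width b = 5.48 m and side slope z = 2.5: A = (b + zy)y = (5.48 + 2.5×5.61)×5.61 = 109.4 m²; P = b + 2y√(1+z²) = 5.48 + 2×5.61×2.693 = 35.69 m.
Hydraulic radius R = A/P = 109.4/35.69 = 3.066 m.
Rearranging Manning's equation: n = (1/Q) A R^(2/3) S^(1/2) = (1/533) × 109.4 × 3.066^(2/3) × √0.0012 = 0.015.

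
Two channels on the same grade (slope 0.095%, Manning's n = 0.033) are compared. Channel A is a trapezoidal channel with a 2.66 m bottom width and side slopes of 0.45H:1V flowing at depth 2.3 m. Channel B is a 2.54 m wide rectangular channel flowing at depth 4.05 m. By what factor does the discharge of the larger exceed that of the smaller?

Channel A: With bottom width b = 2.66 m and side slope z = 0.45: A = (b + zy)y = (2.66 + 0.45×2.3)×2.3 = 8.498 m²; P = b + 2y√(1+z²) = 2.66 + 2×2.3×1.097 = 7.704 m. Hydraulic radius R = A/P = 8.498/7.704 = 1.103 m. Q_A = (1/0.033)·8.498·1.103^(2/3)·√0.00095 = 8.474 m³/s.
Channel B: Flow area A = b·y = 2.54 × 4.05 = 10.29 m². Wetted perimeter P = b + 2y = 2.54 + 2×4.05 = 10.64 m. Hydraulic radius R = A/P = 10.29/10.64 = 0.9668 m. Q_B = (1/0.033)·10.29·0.9668^(2/3)·√0.00095 = 9.394 m³/s.
The larger discharge is 9.394 m³/s and the smaller is 8.474 m³/s; the ratio is 1.11.

1.11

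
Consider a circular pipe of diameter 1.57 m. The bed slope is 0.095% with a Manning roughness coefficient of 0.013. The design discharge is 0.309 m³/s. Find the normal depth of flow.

Manning's equation rearranged: A R^(2/3) = nQ / (1·√S) = 0.013 × 0.309 / (√0.00095) = 0.1303.
At y = 0.287 m: A R^(2/3) = 0.0757 — low.
At y = 0.439 m: A R^(2/3) = 0.1772 — high.
At y = 0.376 m: A R^(2/3) = 0.1305 — close enough.

y_n = 0.376 m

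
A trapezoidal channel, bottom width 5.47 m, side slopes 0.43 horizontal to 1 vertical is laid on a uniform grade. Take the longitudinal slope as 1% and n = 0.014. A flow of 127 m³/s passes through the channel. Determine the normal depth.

Manning's equation rearranged: A R^(2/3) = nQ / (1·√S) = 0.014 × 127 / (√0.01) = 17.78.
Try y = 2.49 m: A R^(2/3) = 21.3 — over.
Try y = 1.93 m: A R^(2/3) = 14.16 — short.
Try y = 2.23 m: A R^(2/3) = 17.84 — matches.

y_n = 2.23 m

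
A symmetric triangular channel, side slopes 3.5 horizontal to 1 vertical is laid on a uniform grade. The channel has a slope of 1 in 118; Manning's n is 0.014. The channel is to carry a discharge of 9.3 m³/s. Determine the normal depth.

y_n = 0.855 m

Manning's equation rearranged: A R^(2/3) = nQ / (1·√S) = 0.014 × 9.3 / (√0.008475) = 1.414.
Trying y = 0.636 m: A R^(2/3) = 0.6426 — low.
Trying y = 0.956 m: A R^(2/3) = 1.905 — high.
Trying y = 0.855 m: A R^(2/3) = 1.414 — close enough.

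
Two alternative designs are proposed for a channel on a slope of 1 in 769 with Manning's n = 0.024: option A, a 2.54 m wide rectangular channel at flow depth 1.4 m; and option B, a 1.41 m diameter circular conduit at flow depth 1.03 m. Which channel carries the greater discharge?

Channel A: Flow area A = b·y = 2.54 × 1.4 = 3.556 m². Wetted perimeter P = b + 2y = 2.54 + 2×1.4 = 5.34 m. Hydraulic radius R = A/P = 3.556/5.34 = 0.6659 m. Q_A = (1/0.024)·3.556·0.6659^(2/3)·√0.0013 = 4.074 m³/s.
Channel B: For a circular section of diameter D = 1.41 m at depth y = 1.03 m, the central angle is θ = 2 arccos(1 − 2y/D) = 4.1 rad. Then A = (D²/8)(θ − sin θ) = 1.222 m² and P = Dθ/2 = 2.89 m. Hydraulic radius R = A/P = 1.222/2.89 = 0.4228 m. Q_B = (1/0.024)·1.222·0.4228^(2/3)·√0.0013 = 1.035 m³/s.
Q_A = 4.074 m³/s vs Q_B = 1.035 m³/s, so channel A carries more.

channel A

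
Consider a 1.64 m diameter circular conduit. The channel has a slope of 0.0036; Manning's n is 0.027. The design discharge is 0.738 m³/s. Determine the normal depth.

y_n = 0.599 m

Manning's equation rearranged: A R^(2/3) = nQ / (1·√S) = 0.027 × 0.738 / (√0.0036) = 0.3321.
Trying y = 0.466 m: A R^(2/3) = 0.2054 — low.
Trying y = 0.756 m: A R^(2/3) = 0.5066 — high.
Trying y = 0.599 m: A R^(2/3) = 0.3321 — ≈ 0.3321.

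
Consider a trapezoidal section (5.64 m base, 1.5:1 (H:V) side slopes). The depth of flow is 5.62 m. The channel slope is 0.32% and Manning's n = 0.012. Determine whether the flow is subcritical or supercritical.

With bottom width b = 5.64 m and side slope z = 1.5: A = (b + zy)y = (5.64 + 1.5×5.62)×5.62 = 79.07 m²; P = b + 2y√(1+z²) = 5.64 + 2×5.62×1.803 = 25.9 m.
Hydraulic radius R = A/P = 79.07/25.9 = 3.053 m.
V = (1/n) R^(2/3) √S = (1/0.012) × 3.053^(2/3) × √0.0032 = 9.92 m/s. Hydraulic depth D_h = A/T = 79.07/22.5 = 3.514 m.
Froude number Fr = V/√(g·D_h) = 9.92/√(9.81×3.514) = 1.69, which is greater than 1, so the flow is supercritical.

supercritical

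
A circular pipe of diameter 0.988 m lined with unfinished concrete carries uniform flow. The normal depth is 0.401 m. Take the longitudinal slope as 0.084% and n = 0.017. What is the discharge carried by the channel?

Q = 0.178 m³/s

For a circular section of diameter D = 0.988 m at depth y = 0.401 m, the central angle is θ = 2 arccos(1 − 2y/D) = 2.763 rad. Then A = (D²/8)(θ − sin θ) = 0.292 m² and P = Dθ/2 = 1.365 m.
Hydraulic radius R = A/P = 0.292/1.365 = 0.2139 m.
Manning's equation: Q = (1/n) A R^(2/3) S^(1/2) = (1/0.017) × 0.292 × 0.2139^(2/3) × 0.00084^(1/2) = 0.178 m³/s.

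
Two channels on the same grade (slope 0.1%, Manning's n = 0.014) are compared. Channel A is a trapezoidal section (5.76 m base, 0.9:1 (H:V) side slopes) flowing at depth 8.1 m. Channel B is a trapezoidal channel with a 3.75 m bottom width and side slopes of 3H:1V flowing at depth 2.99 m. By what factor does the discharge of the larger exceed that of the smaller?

Channel A: With bottom width b = 5.76 m and side slope z = 0.9: A = (b + zy)y = (5.76 + 0.9×8.1)×8.1 = 105.7 m²; P = b + 2y√(1+z²) = 5.76 + 2×8.1×1.345 = 27.55 m. Hydraulic radius R = A/P = 105.7/27.55 = 3.836 m. Q_A = (1/0.014)·105.7·3.836^(2/3)·√0.001 = 585.1 m³/s.
Channel B: With bottom width b = 3.75 m and side slope z = 3: A = (b + zy)y = (3.75 + 3×2.99)×2.99 = 38.03 m²; P = b + 2y√(1+z²) = 3.75 + 2×2.99×3.162 = 22.66 m. Hydraulic radius R = A/P = 38.03/22.66 = 1.678 m. Q_B = (1/0.014)·38.03·1.678^(2/3)·√0.001 = 121.3 m³/s.
The larger discharge is 585.1 m³/s and the smaller is 121.3 m³/s; the ratio is 4.82.

4.82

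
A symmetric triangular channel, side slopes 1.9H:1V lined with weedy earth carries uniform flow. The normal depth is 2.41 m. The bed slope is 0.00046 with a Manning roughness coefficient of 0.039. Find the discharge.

For a triangular section with side slope z = 1.9: A = zy² = 1.9×2.41² = 11.04 m²; P = 2y√(1+z²) = 2×2.41×2.147 = 10.35 m.
Hydraulic radius R = A/P = 11.04/10.35 = 1.066 m.
Manning's equation: Q = (1/n) A R^(2/3) S^(1/2) = (1/0.039) × 11.04 × 1.066^(2/3) × 0.00046^(1/2) = 6.33 m³/s.

Q = 6.33 m³/s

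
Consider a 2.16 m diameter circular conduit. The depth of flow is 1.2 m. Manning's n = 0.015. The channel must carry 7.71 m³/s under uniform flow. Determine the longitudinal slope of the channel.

S = 0.00639

For a circular section of diameter D = 2.16 m at depth y = 1.2 m, the central angle is θ = 2 arccos(1 − 2y/D) = 3.364 rad. Then A = (D²/8)(θ − sin θ) = 2.091 m² and P = Dθ/2 = 3.633 m.
Hydraulic radius R = A/P = 2.091/3.633 = 0.5754 m.
From Manning's equation, S = [nQ / (1 A R^(2/3))]² = [0.015 × 7.71 / (1 × 2.091 × 0.5754^(2/3))]² = 0.00639.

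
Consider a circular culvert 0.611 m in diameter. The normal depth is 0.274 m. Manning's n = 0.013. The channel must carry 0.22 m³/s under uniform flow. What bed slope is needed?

S = 0.0068

For a circular section of diameter D = 0.611 m at depth y = 0.274 m, the central angle is θ = 2 arccos(1 − 2y/D) = 2.935 rad. Then A = (D²/8)(θ − sin θ) = 0.1274 m² and P = Dθ/2 = 0.8966 m.
Hydraulic radius R = A/P = 0.1274/0.8966 = 0.1421 m.
From Manning's equation, S = [nQ / (1 A R^(2/3))]² = [0.013 × 0.22 / (1 × 0.1274 × 0.1421^(2/3))]² = 0.0068.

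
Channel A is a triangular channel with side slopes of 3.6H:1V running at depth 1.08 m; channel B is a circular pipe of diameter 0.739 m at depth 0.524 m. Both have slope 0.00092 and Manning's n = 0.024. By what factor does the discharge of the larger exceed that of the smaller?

22.9

Channel A: For a triangular section with side slope z = 3.6: A = zy² = 3.6×1.08² = 4.199 m²; P = 2y√(1+z²) = 2×1.08×3.736 = 8.07 m. Hydraulic radius R = A/P = 4.199/8.07 = 0.5203 m. Q_A = (1/0.024)·4.199·0.5203^(2/3)·√0.00092 = 3.433 m³/s.
Channel B: For a circular section of diameter D = 0.739 m at depth y = 0.524 m, the central angle is θ = 2 arccos(1 − 2y/D) = 4.004 rad. Then A = (D²/8)(θ − sin θ) = 0.3252 m² and P = Dθ/2 = 1.48 m. Hydraulic radius R = A/P = 0.3252/1.48 = 0.2198 m. Q_B = (1/0.024)·0.3252·0.2198^(2/3)·√0.00092 = 0.1497 m³/s.
The larger discharge is 3.433 m³/s and the smaller is 0.1497 m³/s; the ratio is 22.9.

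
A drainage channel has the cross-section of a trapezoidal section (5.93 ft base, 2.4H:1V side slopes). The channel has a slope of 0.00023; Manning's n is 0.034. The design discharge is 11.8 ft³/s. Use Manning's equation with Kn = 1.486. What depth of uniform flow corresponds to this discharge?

y_n = 1.66 ft

Manning's equation rearranged: A R^(2/3) = nQ / (1.486·√S) = 0.034 × 11.8 / (1.486 × √0.00023) = 17.8.
Try y = 1.84 ft: A R^(2/3) = 21.83 — high.
Try y = 1.66 ft: A R^(2/3) = 17.86 — close enough.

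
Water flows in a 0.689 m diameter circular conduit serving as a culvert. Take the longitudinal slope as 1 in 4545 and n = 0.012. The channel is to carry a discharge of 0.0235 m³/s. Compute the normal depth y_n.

y_n = 0.189 m

Manning's equation rearranged: A R^(2/3) = nQ / (1·√S) = 0.012 × 0.0235 / (√0.00022) = 0.01901.
At y = 0.23 m: A R^(2/3) = 0.02775 — over.
At y = 0.15 m: A R^(2/3) = 0.012 — short.
At y = 0.189 m: A R^(2/3) = 0.01899 — matches.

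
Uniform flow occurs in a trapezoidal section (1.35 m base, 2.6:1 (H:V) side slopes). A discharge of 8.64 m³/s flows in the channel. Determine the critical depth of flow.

At critical depth, Q² T / (g A³) = 1, i.e. A³/T = Q²/g = 8.64²/9.81 = 7.61.
Trying y = 1.11 m: A³/T = 14.6 — too large.
Trying y = 0.83 m: A³/T = 4.356 — too small.
Trying y = 0.95 m: A³/T = 7.598 — matches.

y_c = 0.95 m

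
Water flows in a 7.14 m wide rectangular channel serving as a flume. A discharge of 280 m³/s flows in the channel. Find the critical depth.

y_c = 5.39 m

For a rectangular channel, critical depth y_c = (q²/g)^(1/3) where q = Q/b = 280/7.14 = 39.22 m²/s.
So y_c = (39.22²/9.81)^(1/3) = 5.39 m.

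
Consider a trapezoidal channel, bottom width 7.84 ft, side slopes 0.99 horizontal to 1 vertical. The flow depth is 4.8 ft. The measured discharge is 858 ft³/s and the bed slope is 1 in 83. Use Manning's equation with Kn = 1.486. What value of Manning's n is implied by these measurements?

n = 0.023

With bottom width b = 7.84 ft and side slope z = 0.99: A = (b + zy)y = (7.84 + 0.99×4.8)×4.8 = 60.44 ft²; P = b + 2y√(1+z²) = 7.84 + 2×4.8×1.407 = 21.35 ft.
Hydraulic radius R = A/P = 60.44/21.35 = 2.831 ft.
Rearranging Manning's equation: n = (1.486/Q) A R^(2/3) S^(1/2) = (1.486/858) × 60.44 × 2.831^(2/3) × √0.01205 = 0.023.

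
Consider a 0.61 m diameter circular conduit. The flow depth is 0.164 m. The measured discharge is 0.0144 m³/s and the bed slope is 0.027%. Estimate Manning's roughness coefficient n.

n = 0.0151

For a circular section of diameter D = 0.61 m at depth y = 0.164 m, the central angle is θ = 2 arccos(1 − 2y/D) = 2.18 rad. Then A = (D²/8)(θ − sin θ) = 0.06328 m² and P = Dθ/2 = 0.665 m.
Hydraulic radius R = A/P = 0.06328/0.665 = 0.09516 m.
Rearranging Manning's equation: n = (1/Q) A R^(2/3) S^(1/2) = (1/0.0144) × 0.06328 × 0.09516^(2/3) × √0.00027 = 0.0151.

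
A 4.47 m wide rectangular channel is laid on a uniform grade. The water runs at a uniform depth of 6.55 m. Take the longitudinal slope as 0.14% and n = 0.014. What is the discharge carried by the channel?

Q = 110 m³/s

Flow area A = b·y = 4.47 × 6.55 = 29.28 m². Wetted perimeter P = b + 2y = 4.47 + 2×6.55 = 17.57 m.
Hydraulic radius R = A/P = 29.28/17.57 = 1.666 m.
Manning's equation: Q = (1/n) A R^(2/3) S^(1/2) = (1/0.014) × 29.28 × 1.666^(2/3) × 0.0014^(1/2) = 110 m³/s.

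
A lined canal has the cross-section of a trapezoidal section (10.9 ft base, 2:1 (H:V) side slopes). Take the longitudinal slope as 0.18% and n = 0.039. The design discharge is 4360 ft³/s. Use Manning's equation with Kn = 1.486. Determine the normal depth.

Manning's equation rearranged: A R^(2/3) = nQ / (1.486·√S) = 0.039 × 4360 / (1.486 × √0.0018) = 2697.
At y = 12.5 ft: A R^(2/3) = 1598 — low.
At y = 19.6 ft: A R^(2/3) = 4547 — high.
At y = 15.7 ft: A R^(2/3) = 2698 — close enough.

y_n = 15.7 ft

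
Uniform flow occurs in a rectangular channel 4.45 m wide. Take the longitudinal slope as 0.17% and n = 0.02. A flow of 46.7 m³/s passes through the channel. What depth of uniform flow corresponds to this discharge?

y_n = 4.01 m

Manning's equation rearranged: A R^(2/3) = nQ / (1·√S) = 0.02 × 46.7 / (√0.0017) = 22.65.
At y = 3.56 m: A R^(2/3) = 19.53 — too small.
At y = 4.98 m: A R^(2/3) = 29.53 — too large.
At y = 4.01 m: A R^(2/3) = 22.66 — close enough.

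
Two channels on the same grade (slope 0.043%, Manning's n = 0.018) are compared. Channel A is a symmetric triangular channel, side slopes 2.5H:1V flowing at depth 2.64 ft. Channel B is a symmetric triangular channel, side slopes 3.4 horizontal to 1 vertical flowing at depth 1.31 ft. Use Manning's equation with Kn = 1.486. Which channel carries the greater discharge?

Channel A: For a triangular section with side slope z = 2.5: A = zy² = 2.5×2.64² = 17.42 ft²; P = 2y√(1+z²) = 2×2.64×2.693 = 14.22 ft. Hydraulic radius R = A/P = 17.42/14.22 = 1.226 ft. Q_A = (1.486/0.018)·17.42·1.226^(2/3)·√0.00043 = 34.16 ft³/s.
Channel B: For a triangular section with side slope z = 3.4: A = zy² = 3.4×1.31² = 5.835 ft²; P = 2y√(1+z²) = 2×1.31×3.544 = 9.285 ft. Hydraulic radius R = A/P = 5.835/9.285 = 0.6284 ft. Q_B = (1.486/0.018)·5.835·0.6284^(2/3)·√0.00043 = 7.328 ft³/s.
Q_A = 34.16 ft³/s vs Q_B = 7.328 ft³/s, so channel A carries more.

channel A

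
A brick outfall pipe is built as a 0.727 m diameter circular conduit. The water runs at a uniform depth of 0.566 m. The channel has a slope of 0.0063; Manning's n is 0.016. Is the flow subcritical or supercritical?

subcritical

For a circular section of diameter D = 0.727 m at depth y = 0.566 m, the central angle is θ = 2 arccos(1 − 2y/D) = 4.323 rad. Then A = (D²/8)(θ − sin θ) = 0.3468 m² and P = Dθ/2 = 1.572 m.
Hydraulic radius R = A/P = 0.3468/1.572 = 0.2206 m.
V = (1/n) R^(2/3) √S = (1/0.016) × 0.2206^(2/3) × √0.0063 = 1.811 m/s. Hydraulic depth D_h = A/T = 0.3468/0.6037 = 0.5743 m.
Froude number Fr = V/√(g·D_h) = 1.811/√(9.81×0.5743) = 0.763, which is less than 1, so the flow is subcritical.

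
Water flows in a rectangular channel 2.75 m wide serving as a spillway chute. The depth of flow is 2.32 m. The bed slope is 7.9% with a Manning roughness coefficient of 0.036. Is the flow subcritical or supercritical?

Flow area A = b·y = 2.75 × 2.32 = 6.38 m². Wetted perimeter P = b + 2y = 2.75 + 2×2.32 = 7.39 m.
Hydraulic radius R = A/P = 6.38/7.39 = 0.8633 m.
V = (1/n) R^(2/3) √S = (1/0.036) × 0.8633^(2/3) × √0.079 = 7.079 m/s. Hydraulic depth D_h = A/T = 6.38/2.75 = 2.32 m.
Froude number Fr = V/√(g·D_h) = 7.079/√(9.81×2.32) = 1.48, which is greater than 1, so the flow is supercritical.

supercritical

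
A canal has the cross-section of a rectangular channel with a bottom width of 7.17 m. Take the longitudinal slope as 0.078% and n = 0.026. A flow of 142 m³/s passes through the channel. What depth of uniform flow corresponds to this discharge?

Manning's equation rearranged: A R^(2/3) = nQ / (1·√S) = 0.026 × 142 / (√0.00078) = 132.2.
At y = 7.33 m: A R^(2/3) = 94.41 — too small.
At y = 11.9 m: A R^(2/3) = 167.7 — too large.
At y = 9.71 m: A R^(2/3) = 132.3 — ≈ 132.2.

y_n = 9.71 m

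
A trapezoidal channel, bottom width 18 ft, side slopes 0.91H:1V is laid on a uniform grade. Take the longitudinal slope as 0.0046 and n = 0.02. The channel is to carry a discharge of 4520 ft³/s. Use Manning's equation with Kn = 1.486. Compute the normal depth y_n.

y_n = 10 ft

Manning's equation rearranged: A R^(2/3) = nQ / (1.486·√S) = 0.02 × 4520 / (1.486 × √0.0046) = 897.
Trying y = 10.9 ft: A R^(2/3) = 1050 — high.
Trying y = 8.94 ft: A R^(2/3) = 731.5 — low.
Trying y = 10 ft: A R^(2/3) = 896.5 — ≈ 897.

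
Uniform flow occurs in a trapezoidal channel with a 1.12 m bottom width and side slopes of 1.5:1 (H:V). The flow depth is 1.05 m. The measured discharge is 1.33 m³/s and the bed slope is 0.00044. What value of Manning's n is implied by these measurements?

n = 0.0309

With bottom width b = 1.12 m and side slope z = 1.5: A = (b + zy)y = (1.12 + 1.5×1.05)×1.05 = 2.83 m²; P = b + 2y√(1+z²) = 1.12 + 2×1.05×1.803 = 4.906 m.
Hydraulic radius R = A/P = 2.83/4.906 = 0.5768 m.
Rearranging Manning's equation: n = (1/Q) A R^(2/3) S^(1/2) = (1/1.33) × 2.83 × 0.5768^(2/3) × √0.00044 = 0.0309.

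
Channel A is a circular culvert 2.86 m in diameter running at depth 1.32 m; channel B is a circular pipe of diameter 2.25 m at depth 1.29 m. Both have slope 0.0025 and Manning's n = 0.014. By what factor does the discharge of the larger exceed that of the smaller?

1.32

Channel A: For a circular section of diameter D = 2.86 m at depth y = 1.32 m, the central angle is θ = 2 arccos(1 − 2y/D) = 2.988 rad. Then A = (D²/8)(θ − sin θ) = 2.898 m² and P = Dθ/2 = 4.272 m. Hydraulic radius R = A/P = 2.898/4.272 = 0.6783 m. Q_A = (1/0.014)·2.898·0.6783^(2/3)·√0.0025 = 7.99 m³/s.
Channel B: For a circular section of diameter D = 2.25 m at depth y = 1.29 m, the central angle is θ = 2 arccos(1 − 2y/D) = 3.436 rad. Then A = (D²/8)(θ − sin θ) = 2.358 m² and P = Dθ/2 = 3.865 m. Hydraulic radius R = A/P = 2.358/3.865 = 0.61 m. Q_B = (1/0.014)·2.358·0.61^(2/3)·√0.0025 = 6.057 m³/s.
The larger discharge is 7.99 m³/s and the smaller is 6.057 m³/s; the ratio is 1.32.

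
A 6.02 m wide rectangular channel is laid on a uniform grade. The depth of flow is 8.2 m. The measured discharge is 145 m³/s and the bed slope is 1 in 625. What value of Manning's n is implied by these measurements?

n = 0.023

Flow area A = b·y = 6.02 × 8.2 = 49.36 m². Wetted perimeter P = b + 2y = 6.02 + 2×8.2 = 22.42 m.
Hydraulic radius R = A/P = 49.36/22.42 = 2.202 m.
Rearranging Manning's equation: n = (1/Q) A R^(2/3) S^(1/2) = (1/145) × 49.36 × 2.202^(2/3) × √0.0016 = 0.023.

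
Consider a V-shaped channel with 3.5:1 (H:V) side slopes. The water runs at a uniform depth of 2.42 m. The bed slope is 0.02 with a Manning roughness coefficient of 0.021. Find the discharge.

For a triangular section with side slope z = 3.5: A = zy² = 3.5×2.42² = 20.5 m²; P = 2y√(1+z²) = 2×2.42×3.64 = 17.62 m.
Hydraulic radius R = A/P = 20.5/17.62 = 1.163 m.
Manning's equation: Q = (1/n) A R^(2/3) S^(1/2) = (1/0.021) × 20.5 × 1.163^(2/3) × 0.02^(1/2) = 153 m³/s.

Q = 153 m³/s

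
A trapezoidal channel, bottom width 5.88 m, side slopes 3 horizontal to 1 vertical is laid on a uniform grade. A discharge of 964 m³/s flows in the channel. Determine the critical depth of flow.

y_c = 6.42 m

At critical depth, Q² T / (g A³) = 1, i.e. A³/T = Q²/g = 964²/9.81 = 94730.
At y = 5.31 m: A³/T = 41160 — low.
At y = 6.42 m: A³/T = 94690 — matches.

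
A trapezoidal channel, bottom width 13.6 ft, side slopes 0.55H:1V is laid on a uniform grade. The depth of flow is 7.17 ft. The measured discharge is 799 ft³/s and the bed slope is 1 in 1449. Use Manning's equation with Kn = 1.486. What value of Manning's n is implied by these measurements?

With bottom width b = 13.6 ft and side slope z = 0.55: A = (b + zy)y = (13.6 + 0.55×7.17)×7.17 = 125.8 ft²; P = b + 2y√(1+z²) = 13.6 + 2×7.17×1.141 = 29.97 ft.
Hydraulic radius R = A/P = 125.8/29.97 = 4.198 ft.
Rearranging Manning's equation: n = (1.486/Q) A R^(2/3) S^(1/2) = (1.486/799) × 125.8 × 4.198^(2/3) × √0.0006901 = 0.016.

n = 0.016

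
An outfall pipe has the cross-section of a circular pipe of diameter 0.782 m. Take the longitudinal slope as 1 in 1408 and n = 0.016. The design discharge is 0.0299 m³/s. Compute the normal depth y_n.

y_n = 0.176 m

Manning's equation rearranged: A R^(2/3) = nQ / (1·√S) = 0.016 × 0.0299 / (√0.0007102) = 0.01795.
Try y = 0.142 m: A R^(2/3) = 0.01164 — short.
Try y = 0.176 m: A R^(2/3) = 0.01797 — ≈ 0.01795.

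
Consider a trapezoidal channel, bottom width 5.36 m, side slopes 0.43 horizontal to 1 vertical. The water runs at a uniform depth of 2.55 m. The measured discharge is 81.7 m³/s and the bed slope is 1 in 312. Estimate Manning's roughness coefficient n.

n = 0.015

With bottom width b = 5.36 m and side slope z = 0.43: A = (b + zy)y = (5.36 + 0.43×2.55)×2.55 = 16.46 m²; P = b + 2y√(1+z²) = 5.36 + 2×2.55×1.089 = 10.91 m.
Hydraulic radius R = A/P = 16.46/10.91 = 1.509 m.
Rearranging Manning's equation: n = (1/Q) A R^(2/3) S^(1/2) = (1/81.7) × 16.46 × 1.509^(2/3) × √0.003205 = 0.015.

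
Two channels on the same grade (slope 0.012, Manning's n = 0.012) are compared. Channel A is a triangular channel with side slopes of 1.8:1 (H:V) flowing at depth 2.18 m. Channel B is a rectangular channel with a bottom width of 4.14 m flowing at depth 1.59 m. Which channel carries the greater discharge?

Channel A: For a triangular section with side slope z = 1.8: A = zy² = 1.8×2.18² = 8.554 m²; P = 2y√(1+z²) = 2×2.18×2.059 = 8.978 m. Hydraulic radius R = A/P = 8.554/8.978 = 0.9528 m. Q_A = (1/0.012)·8.554·0.9528^(2/3)·√0.012 = 75.61 m³/s.
Channel B: Flow area A = b·y = 4.14 × 1.59 = 6.583 m². Wetted perimeter P = b + 2y = 4.14 + 2×1.59 = 7.32 m. Hydraulic radius R = A/P = 6.583/7.32 = 0.8993 m. Q_B = (1/0.012)·6.583·0.8993^(2/3)·√0.012 = 55.98 m³/s.
Q_A = 75.61 m³/s vs Q_B = 55.98 m³/s, so channel A carries more.

channel A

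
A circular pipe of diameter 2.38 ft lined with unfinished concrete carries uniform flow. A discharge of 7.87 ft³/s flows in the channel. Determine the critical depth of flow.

y_c = 0.946 ft

At critical depth, Q² T / (g A³) = 1, i.e. A³/T = Q²/g = 7.87²/32.2 = 1.924.
Try y = 0.787 ft: A³/T = 0.9451 — low.
Try y = 1.17 ft: A³/T = 4.335 — high.
Try y = 0.946 ft: A³/T = 1.921 — matches.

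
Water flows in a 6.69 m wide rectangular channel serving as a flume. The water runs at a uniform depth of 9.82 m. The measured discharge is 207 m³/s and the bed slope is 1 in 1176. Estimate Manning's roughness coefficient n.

Flow area A = b·y = 6.69 × 9.82 = 65.7 m². Wetted perimeter P = b + 2y = 6.69 + 2×9.82 = 26.33 m.
Hydraulic radius R = A/P = 65.7/26.33 = 2.495 m.
Rearranging Manning's equation: n = (1/Q) A R^(2/3) S^(1/2) = (1/207) × 65.7 × 2.495^(2/3) × √0.0008503 = 0.017.

n = 0.017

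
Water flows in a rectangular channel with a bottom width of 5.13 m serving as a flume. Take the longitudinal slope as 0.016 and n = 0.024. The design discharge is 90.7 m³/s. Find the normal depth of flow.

Manning's equation rearranged: A R^(2/3) = nQ / (1·√S) = 0.024 × 90.7 / (√0.016) = 17.21.
Trying y = 2.02 m: A R^(2/3) = 11.24 — low.
Trying y = 2.77 m: A R^(2/3) = 17.2 — close enough.

y_n = 2.77 m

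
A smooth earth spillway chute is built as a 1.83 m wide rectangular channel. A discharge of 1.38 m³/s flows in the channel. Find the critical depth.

y_c = 0.387 m

For a rectangular channel, critical depth y_c = (q²/g)^(1/3) where q = Q/b = 1.38/1.83 = 0.7541 m²/s.
So y_c = (0.7541²/9.81)^(1/3) = 0.387 m.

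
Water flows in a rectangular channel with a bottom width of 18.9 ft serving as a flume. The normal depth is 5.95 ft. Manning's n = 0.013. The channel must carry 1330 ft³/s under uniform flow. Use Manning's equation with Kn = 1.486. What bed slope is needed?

S = 0.0019

Flow area A = b·y = 18.9 × 5.95 = 112.5 ft². Wetted perimeter P = b + 2y = 18.9 + 2×5.95 = 30.8 ft.
Hydraulic radius R = A/P = 112.5/30.8 = 3.651 ft.
From Manning's equation, S = [nQ / (1.486 A R^(2/3))]² = [0.013 × 1330 / (1.486 × 112.5 × 3.651^(2/3))]² = 0.0019.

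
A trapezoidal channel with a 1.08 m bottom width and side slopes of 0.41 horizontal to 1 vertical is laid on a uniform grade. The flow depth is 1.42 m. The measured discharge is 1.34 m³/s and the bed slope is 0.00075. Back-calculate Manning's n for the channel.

With bottom width b = 1.08 m and side slope z = 0.41: A = (b + zy)y = (1.08 + 0.41×1.42)×1.42 = 2.36 m²; P = b + 2y√(1+z²) = 1.08 + 2×1.42×1.081 = 4.149 m.
Hydraulic radius R = A/P = 2.36/4.149 = 0.5688 m.
Rearranging Manning's equation: n = (1/Q) A R^(2/3) S^(1/2) = (1/1.34) × 2.36 × 0.5688^(2/3) × √0.00075 = 0.0331.

n = 0.0331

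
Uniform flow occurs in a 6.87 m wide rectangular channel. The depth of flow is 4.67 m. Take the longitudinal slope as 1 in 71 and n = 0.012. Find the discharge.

Q = 500 m³/s

Flow area A = b·y = 6.87 × 4.67 = 32.08 m². Wetted perimeter P = b + 2y = 6.87 + 2×4.67 = 16.21 m.
Hydraulic radius R = A/P = 32.08/16.21 = 1.979 m.
Manning's equation: Q = (1/n) A R^(2/3) S^(1/2) = (1/0.012) × 32.08 × 1.979^(2/3) × 0.01408^(1/2) = 500 m³/s.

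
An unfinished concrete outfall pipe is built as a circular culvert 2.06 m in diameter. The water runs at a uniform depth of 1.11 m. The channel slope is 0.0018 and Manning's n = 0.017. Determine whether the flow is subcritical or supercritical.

subcritical

For a circular section of diameter D = 2.06 m at depth y = 1.11 m, the central angle is θ = 2 arccos(1 − 2y/D) = 3.297 rad. Then A = (D²/8)(θ − sin θ) = 1.831 m² and P = Dθ/2 = 3.396 m.
Hydraulic radius R = A/P = 1.831/3.396 = 0.5392 m.
V = (1/n) R^(2/3) √S = (1/0.017) × 0.5392^(2/3) × √0.0018 = 1.653 m/s. Hydraulic depth D_h = A/T = 1.831/2.054 = 0.8916 m.
Froude number Fr = V/√(g·D_h) = 1.653/√(9.81×0.8916) = 0.559, which is less than 1, so the flow is subcritical.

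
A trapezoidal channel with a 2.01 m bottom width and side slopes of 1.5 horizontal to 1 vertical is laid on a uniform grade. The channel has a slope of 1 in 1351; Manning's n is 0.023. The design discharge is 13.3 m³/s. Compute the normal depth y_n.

Manning's equation rearranged: A R^(2/3) = nQ / (1·√S) = 0.023 × 13.3 / (√0.0007402) = 11.24.
At y = 2.33 m: A R^(2/3) = 14.74 — high.
At y = 1.7 m: A R^(2/3) = 7.504 — low.
At y = 2.06 m: A R^(2/3) = 11.28 — close enough.

y_n = 2.06 m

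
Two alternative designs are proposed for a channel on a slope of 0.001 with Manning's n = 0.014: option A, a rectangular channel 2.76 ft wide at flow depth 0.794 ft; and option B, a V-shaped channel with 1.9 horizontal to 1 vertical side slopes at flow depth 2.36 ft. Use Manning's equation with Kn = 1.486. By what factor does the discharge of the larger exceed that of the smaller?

7.85

Channel A: Flow area A = b·y = 2.76 × 0.794 = 2.191 ft². Wetted perimeter P = b + 2y = 2.76 + 2×0.794 = 4.348 ft. Hydraulic radius R = A/P = 2.191/4.348 = 0.504 ft. Q_A = (1.486/0.014)·2.191·0.504^(2/3)·√0.001 = 4.659 ft³/s.
Channel B: For a triangular section with side slope z = 1.9: A = zy² = 1.9×2.36² = 10.58 ft²; P = 2y√(1+z²) = 2×2.36×2.147 = 10.13 ft. Hydraulic radius R = A/P = 10.58/10.13 = 1.044 ft. Q_B = (1.486/0.014)·10.58·1.044^(2/3)·√0.001 = 36.56 ft³/s.
The larger discharge is 36.56 ft³/s and the smaller is 4.659 ft³/s; the ratio is 7.85.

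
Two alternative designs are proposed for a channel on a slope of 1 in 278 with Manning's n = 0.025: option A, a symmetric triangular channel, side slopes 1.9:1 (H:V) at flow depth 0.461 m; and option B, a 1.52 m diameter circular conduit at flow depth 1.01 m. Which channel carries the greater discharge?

Channel A: For a triangular section with side slope z = 1.9: A = zy² = 1.9×0.461² = 0.4038 m²; P = 2y√(1+z²) = 2×0.461×2.147 = 1.98 m. Hydraulic radius R = A/P = 0.4038/1.98 = 0.204 m. Q_A = (1/0.025)·0.4038·0.204^(2/3)·√0.003597 = 0.3357 m³/s.
Channel B: For a circular section of diameter D = 1.52 m at depth y = 1.01 m, the central angle is θ = 2 arccos(1 − 2y/D) = 3.812 rad. Then A = (D²/8)(θ − sin θ) = 1.28 m² and P = Dθ/2 = 2.897 m. Hydraulic radius R = A/P = 1.28/2.897 = 0.4419 m. Q_B = (1/0.025)·1.28·0.4419^(2/3)·√0.003597 = 1.782 m³/s.
Q_A = 0.3357 m³/s vs Q_B = 1.782 m³/s, so channel B carries more.

channel B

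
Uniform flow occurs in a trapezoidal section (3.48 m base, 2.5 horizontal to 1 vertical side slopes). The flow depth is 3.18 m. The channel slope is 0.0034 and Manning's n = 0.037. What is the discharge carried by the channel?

Q = 83.6 m³/s

With bottom width b = 3.48 m and side slope z = 2.5: A = (b + zy)y = (3.48 + 2.5×3.18)×3.18 = 36.35 m²; P = b + 2y√(1+z²) = 3.48 + 2×3.18×2.693 = 20.6 m.
Hydraulic radius R = A/P = 36.35/20.6 = 1.764 m.
Manning's equation: Q = (1/n) A R^(2/3) S^(1/2) = (1/0.037) × 36.35 × 1.764^(2/3) × 0.0034^(1/2) = 83.6 m³/s.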